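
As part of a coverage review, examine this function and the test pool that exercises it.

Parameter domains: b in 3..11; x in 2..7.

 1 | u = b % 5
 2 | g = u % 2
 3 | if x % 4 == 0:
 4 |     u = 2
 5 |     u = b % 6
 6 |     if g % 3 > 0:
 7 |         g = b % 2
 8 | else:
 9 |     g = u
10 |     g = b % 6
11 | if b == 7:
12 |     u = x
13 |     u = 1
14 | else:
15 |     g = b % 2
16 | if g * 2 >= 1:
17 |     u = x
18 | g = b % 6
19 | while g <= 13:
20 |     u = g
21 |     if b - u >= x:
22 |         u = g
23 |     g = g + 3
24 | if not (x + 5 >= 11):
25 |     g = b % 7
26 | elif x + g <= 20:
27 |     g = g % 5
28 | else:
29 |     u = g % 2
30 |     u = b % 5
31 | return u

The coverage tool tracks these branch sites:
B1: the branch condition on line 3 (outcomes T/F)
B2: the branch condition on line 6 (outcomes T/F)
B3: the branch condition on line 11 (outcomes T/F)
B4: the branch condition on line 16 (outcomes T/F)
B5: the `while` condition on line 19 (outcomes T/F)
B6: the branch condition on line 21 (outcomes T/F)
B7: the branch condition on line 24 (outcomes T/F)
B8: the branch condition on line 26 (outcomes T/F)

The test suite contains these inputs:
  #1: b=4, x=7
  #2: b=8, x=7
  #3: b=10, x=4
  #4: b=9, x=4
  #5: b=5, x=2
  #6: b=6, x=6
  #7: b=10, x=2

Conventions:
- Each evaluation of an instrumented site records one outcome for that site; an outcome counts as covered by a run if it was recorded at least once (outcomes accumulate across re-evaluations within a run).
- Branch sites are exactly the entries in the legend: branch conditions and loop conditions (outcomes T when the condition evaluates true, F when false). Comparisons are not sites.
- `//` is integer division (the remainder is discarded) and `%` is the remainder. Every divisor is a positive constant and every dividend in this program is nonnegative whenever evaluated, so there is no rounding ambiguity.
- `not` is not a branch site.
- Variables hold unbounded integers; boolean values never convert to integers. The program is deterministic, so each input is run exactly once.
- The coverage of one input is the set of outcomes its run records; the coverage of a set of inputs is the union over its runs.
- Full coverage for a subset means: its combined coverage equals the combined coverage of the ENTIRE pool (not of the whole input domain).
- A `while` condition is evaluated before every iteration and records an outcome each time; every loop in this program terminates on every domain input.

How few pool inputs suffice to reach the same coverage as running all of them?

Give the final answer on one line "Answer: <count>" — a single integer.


test 1 (b=4, x=7) fires B1->F, B3->F, B4->F, B5->T, B6->F, B5->T, B6->F, B5->T, B6->F, B5->T, B6->F, B5->F, B7->F, B8->F; hits B1=F, B3=F, B4=F, B5=T, B5=F, B6=F, B7=F, B8=F
test 2 (b=8, x=7) fires B1->F, B3->F, B4->F, B5->T, B6->F, B5->T, B6->F, B5->T, B6->F, B5->T, B6->F, B5->F, B7->F, B8->F; hits B1=F, B3=F, B4=F, B5=T, B5=F, B6=F, B7=F, B8=F
test 3 (b=10, x=4) fires B1->T, B2->F, B3->F, B4->F, B5->T, B6->T, B5->T, B6->F, B5->T, B6->F, B5->T, B6->F, B5->F, B7->T; hits B1=T, B2=F, B3=F, B4=F, B5=T, B5=F, B6=T, B6=F, B7=T
test 4 (b=9, x=4) fires B1->T, B2->F, B3->F, B4->T, B5->T, B6->T, B5->T, B6->F, B5->T, B6->F, B5->T, B6->F, B5->F, B7->T; hits B1=T, B2=F, B3=F, B4=T, B5=T, B5=F, B6=T, B6=F, B7=T
test 5 (b=5, x=2) fires B1->F, B3->F, B4->T, B5->T, B6->F, B5->T, B6->F, B5->T, B6->F, B5->F, B7->T; hits B1=F, B3=F, B4=T, B5=T, B5=F, B6=F, B7=T
test 6 (b=6, x=6) fires B1->F, B3->F, B4->F, B5->T, B6->T, B5->T, B6->F, B5->T, B6->F, B5->T, B6->F, B5->T, B6->F, B5->F, ...; hits B1=F, B3=F, B4=F, B5=T, B5=F, B6=T, B6=F, B7=F, B8=F
test 7 (b=10, x=2) fires B1->F, B3->F, B4->F, B5->T, B6->T, B5->T, B6->T, B5->T, B6->F, B5->T, B6->F, B5->F, B7->T; hits B1=F, B3=F, B4=F, B5=T, B5=F, B6=T, B6=F, B7=T
union over all inputs: B1=T, B1=F, B2=F, B3=F, B4=T, B4=F, B5=T, B5=F, B6=T, B6=F, B7=T, B7=F, B8=F (13 outcomes)
size 1 is not enough: best union over all size-1 subsets is 9/13
inputs {1, 4} (size 2) cover everything; no size-2 subset with a lexicographically smaller index list covers all 13
Answer: 2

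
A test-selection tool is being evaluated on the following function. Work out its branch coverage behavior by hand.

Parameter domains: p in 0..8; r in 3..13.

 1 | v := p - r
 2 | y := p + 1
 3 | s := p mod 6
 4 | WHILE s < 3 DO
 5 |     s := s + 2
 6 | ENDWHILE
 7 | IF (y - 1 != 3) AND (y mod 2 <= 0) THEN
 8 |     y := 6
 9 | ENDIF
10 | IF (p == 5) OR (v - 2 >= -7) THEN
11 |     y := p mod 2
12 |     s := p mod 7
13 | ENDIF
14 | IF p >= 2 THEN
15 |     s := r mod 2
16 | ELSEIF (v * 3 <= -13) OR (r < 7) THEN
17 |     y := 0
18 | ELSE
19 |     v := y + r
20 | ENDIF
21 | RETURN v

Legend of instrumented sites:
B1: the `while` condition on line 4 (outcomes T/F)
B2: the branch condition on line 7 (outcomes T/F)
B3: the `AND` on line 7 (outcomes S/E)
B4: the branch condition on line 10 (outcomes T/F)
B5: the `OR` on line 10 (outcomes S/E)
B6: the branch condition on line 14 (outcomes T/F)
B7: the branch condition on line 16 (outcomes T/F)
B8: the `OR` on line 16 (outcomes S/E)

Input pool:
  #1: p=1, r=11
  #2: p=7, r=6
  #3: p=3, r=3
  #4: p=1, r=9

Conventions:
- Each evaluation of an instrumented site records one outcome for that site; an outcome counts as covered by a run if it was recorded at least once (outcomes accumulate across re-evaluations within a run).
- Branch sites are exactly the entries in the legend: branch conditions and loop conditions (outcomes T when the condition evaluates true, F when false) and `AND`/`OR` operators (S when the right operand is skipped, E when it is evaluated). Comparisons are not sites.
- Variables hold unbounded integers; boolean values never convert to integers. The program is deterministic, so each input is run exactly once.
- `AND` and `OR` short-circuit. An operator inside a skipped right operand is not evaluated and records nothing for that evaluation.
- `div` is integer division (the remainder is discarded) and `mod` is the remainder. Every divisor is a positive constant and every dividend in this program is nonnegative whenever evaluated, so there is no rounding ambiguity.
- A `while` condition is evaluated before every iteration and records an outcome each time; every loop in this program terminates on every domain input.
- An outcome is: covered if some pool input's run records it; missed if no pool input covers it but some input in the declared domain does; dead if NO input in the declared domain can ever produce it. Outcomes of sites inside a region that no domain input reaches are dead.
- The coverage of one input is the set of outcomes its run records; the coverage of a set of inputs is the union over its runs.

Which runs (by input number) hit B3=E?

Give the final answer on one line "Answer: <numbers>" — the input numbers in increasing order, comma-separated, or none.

input #1 (p=1, r=11): covers B3=E
input #2 (p=7, r=6): covers B3=E
input #3 (p=3, r=3): misses B3=E
input #4 (p=1, r=9): covers B3=E

Answer: 1, 2, 4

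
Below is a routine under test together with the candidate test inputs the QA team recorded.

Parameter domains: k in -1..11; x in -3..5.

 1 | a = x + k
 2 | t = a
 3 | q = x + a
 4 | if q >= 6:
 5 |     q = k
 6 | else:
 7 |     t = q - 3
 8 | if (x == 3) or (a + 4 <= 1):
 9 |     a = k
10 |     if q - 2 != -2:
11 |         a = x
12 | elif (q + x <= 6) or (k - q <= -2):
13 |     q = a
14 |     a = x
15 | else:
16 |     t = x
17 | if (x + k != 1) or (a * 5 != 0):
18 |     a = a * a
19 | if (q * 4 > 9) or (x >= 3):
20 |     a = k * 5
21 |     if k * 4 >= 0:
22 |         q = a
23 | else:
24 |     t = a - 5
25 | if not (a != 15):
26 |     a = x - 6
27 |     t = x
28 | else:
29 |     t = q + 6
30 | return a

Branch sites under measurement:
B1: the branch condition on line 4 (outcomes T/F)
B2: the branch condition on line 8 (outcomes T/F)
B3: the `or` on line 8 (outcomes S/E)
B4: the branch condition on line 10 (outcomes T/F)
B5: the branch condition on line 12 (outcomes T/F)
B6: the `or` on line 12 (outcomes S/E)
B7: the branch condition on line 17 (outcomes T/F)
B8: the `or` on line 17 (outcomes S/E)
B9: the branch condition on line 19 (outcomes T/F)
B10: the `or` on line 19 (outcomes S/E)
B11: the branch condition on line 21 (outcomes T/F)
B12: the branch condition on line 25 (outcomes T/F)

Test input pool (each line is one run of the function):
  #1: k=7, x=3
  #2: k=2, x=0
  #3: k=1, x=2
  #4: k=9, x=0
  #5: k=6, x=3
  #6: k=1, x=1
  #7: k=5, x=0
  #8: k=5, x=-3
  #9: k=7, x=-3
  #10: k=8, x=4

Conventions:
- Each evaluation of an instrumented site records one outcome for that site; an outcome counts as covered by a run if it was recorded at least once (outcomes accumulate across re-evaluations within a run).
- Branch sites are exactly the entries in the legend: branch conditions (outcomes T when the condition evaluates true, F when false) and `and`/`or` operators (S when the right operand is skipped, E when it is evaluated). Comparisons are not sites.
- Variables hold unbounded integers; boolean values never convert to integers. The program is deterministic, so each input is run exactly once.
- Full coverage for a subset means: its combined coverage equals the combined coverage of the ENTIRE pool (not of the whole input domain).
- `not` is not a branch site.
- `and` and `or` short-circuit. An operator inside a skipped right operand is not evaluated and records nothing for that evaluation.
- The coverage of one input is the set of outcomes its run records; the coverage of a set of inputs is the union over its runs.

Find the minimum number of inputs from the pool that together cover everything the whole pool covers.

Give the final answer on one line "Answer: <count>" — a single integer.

input #1 (k=7, x=3): events B1->T, B3->S, B2->T, B4->T, B8->S, B7->T, B10->S, B9->T, B11->T, B12->F; covers B1=T, B2=T, B3=S, B4=T, B7=T, B8=S, B9=T, B10=S, B11=T, B12=F
input #2 (k=2, x=0): events B1->F, B3->E, B2->F, B6->S, B5->T, B8->S, B7->T, B10->E, B9->F, B12->F; covers B1=F, B2=F, B3=E, B5=T, B6=S, B7=T, B8=S, B9=F, B10=E, B12=F
input #3 (k=1, x=2): events B1->F, B3->E, B2->F, B6->E, B5->T, B8->S, B7->T, B10->S, B9->T, B11->T, B12->F; covers B1=F, B2=F, B3=E, B5=T, B6=E, B7=T, B8=S, B9=T, B10=S, B11=T, B12=F
input #4 (k=9, x=0): events B1->T, B3->E, B2->F, B6->E, B5->F, B8->S, B7->T, B10->S, B9->T, B11->T, B12->F; covers B1=T, B2=F, B3=E, B5=F, B6=E, B7=T, B8=S, B9=T, B10=S, B11=T, B12=F
input #5 (k=6, x=3): events B1->T, B3->S, B2->T, B4->T, B8->S, B7->T, B10->S, B9->T, B11->T, B12->F; covers B1=T, B2=T, B3=S, B4=T, B7=T, B8=S, B9=T, B10=S, B11=T, B12=F
input #6 (k=1, x=1): events B1->F, B3->E, B2->F, B6->S, B5->T, B8->S, B7->T, B10->E, B9->F, B12->F; covers B1=F, B2=F, B3=E, B5=T, B6=S, B7=T, B8=S, B9=F, B10=E, B12=F
input #7 (k=5, x=0): events B1->F, B3->E, B2->F, B6->S, B5->T, B8->S, B7->T, B10->S, B9->T, B11->T, B12->F; covers B1=F, B2=F, B3=E, B5=T, B6=S, B7=T, B8=S, B9=T, B10=S, B11=T, B12=F
input #8 (k=5, x=-3): events B1->F, B3->E, B2->F, B6->S, B5->T, B8->S, B7->T, B10->E, B9->F, B12->F; covers B1=F, B2=F, B3=E, B5=T, B6=S, B7=T, B8=S, B9=F, B10=E, B12=F
input #9 (k=7, x=-3): events B1->F, B3->E, B2->F, B6->S, B5->T, B8->S, B7->T, B10->S, B9->T, B11->T, B12->F; covers B1=F, B2=F, B3=E, B5=T, B6=S, B7=T, B8=S, B9=T, B10=S, B11=T, B12=F
input #10 (k=8, x=4): events B1->T, B3->E, B2->F, B6->E, B5->F, B8->S, B7->T, B10->S, B9->T, B11->T, B12->F; covers B1=T, B2=F, B3=E, B5=F, B6=E, B7=T, B8=S, B9=T, B10=S, B11=T, B12=F
union over all inputs: B1=T, B1=F, B2=T, B2=F, B3=S, B3=E, B4=T, B5=T, B5=F, B6=S, B6=E, B7=T, B8=S, B9=T, B9=F, B10=S, B10=E, B11=T, B12=F (19 outcomes)
checked all size-1 subsets: none covers 19 outcomes (max 11/19)
checked all size-2 subsets: none covers 19 outcomes (max 17/19)
size 3: inputs {1, 2, 4} cover all 19 outcomes, and no lexicographically smaller subset of this size does

Answer: 3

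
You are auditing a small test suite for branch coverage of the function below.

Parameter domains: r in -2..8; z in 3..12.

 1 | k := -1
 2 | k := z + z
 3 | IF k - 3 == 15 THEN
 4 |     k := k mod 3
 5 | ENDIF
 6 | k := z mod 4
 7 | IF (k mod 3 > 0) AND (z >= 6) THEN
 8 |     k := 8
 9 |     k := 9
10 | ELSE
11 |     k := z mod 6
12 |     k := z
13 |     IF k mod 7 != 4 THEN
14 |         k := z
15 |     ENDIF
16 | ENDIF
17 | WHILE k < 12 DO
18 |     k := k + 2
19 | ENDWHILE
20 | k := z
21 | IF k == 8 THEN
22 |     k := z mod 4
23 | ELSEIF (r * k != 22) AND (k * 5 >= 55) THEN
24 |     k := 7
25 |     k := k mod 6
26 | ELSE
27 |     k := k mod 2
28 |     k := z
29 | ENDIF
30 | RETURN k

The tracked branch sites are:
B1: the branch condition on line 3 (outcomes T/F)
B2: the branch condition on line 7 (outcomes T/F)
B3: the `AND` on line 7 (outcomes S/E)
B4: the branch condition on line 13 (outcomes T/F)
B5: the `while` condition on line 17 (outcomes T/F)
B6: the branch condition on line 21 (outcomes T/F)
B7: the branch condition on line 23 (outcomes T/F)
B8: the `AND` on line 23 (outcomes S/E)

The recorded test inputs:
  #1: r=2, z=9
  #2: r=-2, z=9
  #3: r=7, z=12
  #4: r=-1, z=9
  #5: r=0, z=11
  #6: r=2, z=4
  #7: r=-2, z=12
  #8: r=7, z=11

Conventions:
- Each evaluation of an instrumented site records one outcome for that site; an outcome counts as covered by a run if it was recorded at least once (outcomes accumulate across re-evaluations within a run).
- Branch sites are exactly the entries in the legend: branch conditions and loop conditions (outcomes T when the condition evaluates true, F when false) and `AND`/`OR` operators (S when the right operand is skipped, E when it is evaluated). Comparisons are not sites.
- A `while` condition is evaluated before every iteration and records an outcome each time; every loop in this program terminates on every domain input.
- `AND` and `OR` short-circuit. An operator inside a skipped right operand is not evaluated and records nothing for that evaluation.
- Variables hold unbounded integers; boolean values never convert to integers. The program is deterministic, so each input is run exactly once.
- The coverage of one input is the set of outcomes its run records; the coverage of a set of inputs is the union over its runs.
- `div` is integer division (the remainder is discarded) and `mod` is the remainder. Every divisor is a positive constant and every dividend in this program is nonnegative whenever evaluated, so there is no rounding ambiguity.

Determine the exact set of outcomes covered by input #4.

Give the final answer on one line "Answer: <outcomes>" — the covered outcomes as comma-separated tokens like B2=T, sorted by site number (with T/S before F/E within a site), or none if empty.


Simulating input #4 (r=-1, z=9) step by step:
  B1->T, B3->E, B2->T, B5->T, B5->T, B5->F, B6->F, B8->E, B7->F
distinct outcomes covered: B1=T, B2=T, B3=E, B5=T, B5=F, B6=F, B7=F, B8=E
Answer: B1=T, B2=T, B3=E, B5=T, B5=F, B6=F, B7=F, B8=E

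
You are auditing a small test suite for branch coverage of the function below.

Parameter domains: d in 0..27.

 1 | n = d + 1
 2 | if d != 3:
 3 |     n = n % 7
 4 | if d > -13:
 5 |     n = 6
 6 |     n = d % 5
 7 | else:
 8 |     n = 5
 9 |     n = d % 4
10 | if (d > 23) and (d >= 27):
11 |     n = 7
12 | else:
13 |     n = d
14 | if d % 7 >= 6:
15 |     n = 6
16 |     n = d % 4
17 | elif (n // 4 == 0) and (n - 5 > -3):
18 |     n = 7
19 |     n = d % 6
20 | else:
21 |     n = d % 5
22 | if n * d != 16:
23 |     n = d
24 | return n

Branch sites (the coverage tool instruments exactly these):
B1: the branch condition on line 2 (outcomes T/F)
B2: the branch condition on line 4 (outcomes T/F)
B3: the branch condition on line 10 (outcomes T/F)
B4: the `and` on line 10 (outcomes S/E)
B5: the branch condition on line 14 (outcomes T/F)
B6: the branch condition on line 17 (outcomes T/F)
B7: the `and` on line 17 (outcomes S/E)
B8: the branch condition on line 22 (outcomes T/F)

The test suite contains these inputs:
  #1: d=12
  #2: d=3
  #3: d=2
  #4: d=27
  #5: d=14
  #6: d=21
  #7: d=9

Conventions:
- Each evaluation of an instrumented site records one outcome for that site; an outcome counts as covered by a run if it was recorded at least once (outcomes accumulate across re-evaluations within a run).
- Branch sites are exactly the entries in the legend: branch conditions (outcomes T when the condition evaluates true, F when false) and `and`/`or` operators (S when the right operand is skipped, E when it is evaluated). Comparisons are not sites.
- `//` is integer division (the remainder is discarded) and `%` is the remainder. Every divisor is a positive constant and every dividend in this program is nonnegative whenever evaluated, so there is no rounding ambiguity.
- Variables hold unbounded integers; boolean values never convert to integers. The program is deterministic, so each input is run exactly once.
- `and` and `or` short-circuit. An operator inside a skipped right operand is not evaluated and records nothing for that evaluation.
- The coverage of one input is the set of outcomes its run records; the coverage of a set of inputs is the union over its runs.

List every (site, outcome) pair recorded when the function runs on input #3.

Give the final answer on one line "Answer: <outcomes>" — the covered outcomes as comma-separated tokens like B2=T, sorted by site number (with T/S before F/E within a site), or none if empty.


Running input #3 (d=2), event by event:
  B1->T, B2->T, B4->S, B3->F, B5->F, B7->E, B6->F, B8->T
collecting distinct outcomes: B1=T, B2=T, B3=F, B4=S, B5=F, B6=F, B7=E, B8=T
Answer: B1=T, B2=T, B3=F, B4=S, B5=F, B6=F, B7=E, B8=T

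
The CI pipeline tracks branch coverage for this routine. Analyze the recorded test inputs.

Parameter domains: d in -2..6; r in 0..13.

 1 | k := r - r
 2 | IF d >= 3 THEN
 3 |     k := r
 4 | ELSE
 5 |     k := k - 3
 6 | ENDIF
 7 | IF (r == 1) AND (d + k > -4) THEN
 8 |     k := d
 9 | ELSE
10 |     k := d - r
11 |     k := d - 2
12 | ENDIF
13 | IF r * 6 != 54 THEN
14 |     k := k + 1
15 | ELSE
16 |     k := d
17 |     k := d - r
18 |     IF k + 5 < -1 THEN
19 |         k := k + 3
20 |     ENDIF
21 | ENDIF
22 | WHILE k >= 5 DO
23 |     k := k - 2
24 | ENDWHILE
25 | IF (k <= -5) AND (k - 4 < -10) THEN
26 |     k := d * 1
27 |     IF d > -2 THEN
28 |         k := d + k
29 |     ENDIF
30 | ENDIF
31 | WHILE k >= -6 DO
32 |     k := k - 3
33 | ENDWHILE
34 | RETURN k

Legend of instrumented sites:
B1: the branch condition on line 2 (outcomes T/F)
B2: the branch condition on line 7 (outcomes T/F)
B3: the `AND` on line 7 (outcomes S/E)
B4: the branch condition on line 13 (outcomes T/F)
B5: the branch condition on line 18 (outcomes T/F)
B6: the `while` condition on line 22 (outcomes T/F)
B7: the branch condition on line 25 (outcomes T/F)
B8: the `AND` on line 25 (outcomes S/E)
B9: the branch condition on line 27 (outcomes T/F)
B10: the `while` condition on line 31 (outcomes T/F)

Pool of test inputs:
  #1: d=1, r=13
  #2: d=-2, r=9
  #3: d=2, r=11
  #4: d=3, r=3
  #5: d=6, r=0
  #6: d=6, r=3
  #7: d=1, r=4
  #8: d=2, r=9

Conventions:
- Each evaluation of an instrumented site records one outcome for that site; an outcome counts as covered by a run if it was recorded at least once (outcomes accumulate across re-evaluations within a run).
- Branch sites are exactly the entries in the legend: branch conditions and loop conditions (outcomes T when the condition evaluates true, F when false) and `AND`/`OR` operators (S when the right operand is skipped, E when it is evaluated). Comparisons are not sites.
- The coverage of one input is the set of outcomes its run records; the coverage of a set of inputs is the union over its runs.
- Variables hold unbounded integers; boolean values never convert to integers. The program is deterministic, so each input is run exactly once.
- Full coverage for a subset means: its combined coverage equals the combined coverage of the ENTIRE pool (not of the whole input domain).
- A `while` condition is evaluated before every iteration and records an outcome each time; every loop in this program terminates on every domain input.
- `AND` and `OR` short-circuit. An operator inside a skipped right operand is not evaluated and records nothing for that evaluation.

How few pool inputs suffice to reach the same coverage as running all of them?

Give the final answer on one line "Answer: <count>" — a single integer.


input #1 (d=1, r=13): covers B1=F, B2=F, B3=S, B4=T, B6=F, B7=F, B8=S, B10=T, B10=F
input #2 (d=-2, r=9): covers B1=F, B2=F, B3=S, B4=F, B5=T, B6=F, B7=T, B8=E, B9=F, B10=T, B10=F
input #3 (d=2, r=11): covers B1=F, B2=F, B3=S, B4=T, B6=F, B7=F, B8=S, B10=T, B10=F
input #4 (d=3, r=3): covers B1=T, B2=F, B3=S, B4=T, B6=F, B7=F, B8=S, B10=T, B10=F
input #5 (d=6, r=0): covers B1=T, B2=F, B3=S, B4=T, B6=T, B6=F, B7=F, B8=S, B10=T, B10=F
input #6 (d=6, r=3): covers B1=T, B2=F, B3=S, B4=T, B6=T, B6=F, B7=F, B8=S, B10=T, B10=F
input #7 (d=1, r=4): covers B1=F, B2=F, B3=S, B4=T, B6=F, B7=F, B8=S, B10=T, B10=F
input #8 (d=2, r=9): covers B1=F, B2=F, B3=S, B4=F, B5=T, B6=F, B7=F, B8=S, B10=T, B10=F
pool-wide coverage (16 outcomes): B1=T, B1=F, B2=F, B3=S, B4=T, B4=F, B5=T, B6=T, B6=F, B7=T, B7=F, B8=S, B8=E, B9=F, B10=T, B10=F
size 1 is not enough: best union over all size-1 subsets is 11/16
inputs {2, 5} (size 2) cover everything; no size-2 subset with a lexicographically smaller index list covers all 16
Answer: 2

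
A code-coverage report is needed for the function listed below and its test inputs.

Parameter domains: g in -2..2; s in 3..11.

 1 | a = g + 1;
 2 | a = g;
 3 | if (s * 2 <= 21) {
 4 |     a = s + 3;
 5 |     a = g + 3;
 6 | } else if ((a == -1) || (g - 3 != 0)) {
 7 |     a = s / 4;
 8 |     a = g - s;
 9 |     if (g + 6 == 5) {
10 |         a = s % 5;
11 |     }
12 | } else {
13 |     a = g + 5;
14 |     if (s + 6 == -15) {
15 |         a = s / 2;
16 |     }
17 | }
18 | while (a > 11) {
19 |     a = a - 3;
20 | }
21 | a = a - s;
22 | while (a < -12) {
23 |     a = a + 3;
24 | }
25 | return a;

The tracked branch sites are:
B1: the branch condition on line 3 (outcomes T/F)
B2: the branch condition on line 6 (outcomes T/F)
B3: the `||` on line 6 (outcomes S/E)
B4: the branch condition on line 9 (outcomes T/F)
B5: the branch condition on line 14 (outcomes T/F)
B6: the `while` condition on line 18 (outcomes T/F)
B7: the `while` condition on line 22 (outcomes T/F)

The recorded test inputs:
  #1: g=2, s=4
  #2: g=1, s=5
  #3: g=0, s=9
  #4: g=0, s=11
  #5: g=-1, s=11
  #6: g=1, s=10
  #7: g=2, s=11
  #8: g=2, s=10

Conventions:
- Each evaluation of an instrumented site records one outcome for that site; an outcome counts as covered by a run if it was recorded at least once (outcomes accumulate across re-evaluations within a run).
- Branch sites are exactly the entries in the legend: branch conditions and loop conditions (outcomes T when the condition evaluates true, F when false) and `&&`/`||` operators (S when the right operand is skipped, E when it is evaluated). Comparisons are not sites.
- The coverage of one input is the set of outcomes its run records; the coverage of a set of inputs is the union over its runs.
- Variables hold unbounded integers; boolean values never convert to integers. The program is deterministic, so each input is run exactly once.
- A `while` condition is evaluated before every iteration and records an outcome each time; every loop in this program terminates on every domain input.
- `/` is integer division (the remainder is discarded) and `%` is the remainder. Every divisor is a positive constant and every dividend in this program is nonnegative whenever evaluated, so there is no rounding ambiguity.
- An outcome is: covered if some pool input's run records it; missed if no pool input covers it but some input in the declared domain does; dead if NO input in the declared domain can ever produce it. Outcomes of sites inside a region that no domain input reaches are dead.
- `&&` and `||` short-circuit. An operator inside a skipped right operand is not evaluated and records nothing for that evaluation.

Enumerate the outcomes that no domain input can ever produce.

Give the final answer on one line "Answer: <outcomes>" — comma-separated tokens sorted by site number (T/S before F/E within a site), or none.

running all 45 domain inputs and tallying outcomes:
  B2=F: no domain input ever produces it -> dead
  B5=T: no domain input ever produces it -> dead
  B5=F: no domain input ever produces it -> dead
  B6=T: no domain input ever produces it -> dead
  reachable outcomes have witnesses, e.g. B1=T (e.g. g=-2, s=3), B1=F (e.g. g=-2, s=11), B2=T (e.g. g=-2, s=11), B3=S (e.g. g=-1, s=11)

Answer: B2=F, B5=T, B5=F, B6=T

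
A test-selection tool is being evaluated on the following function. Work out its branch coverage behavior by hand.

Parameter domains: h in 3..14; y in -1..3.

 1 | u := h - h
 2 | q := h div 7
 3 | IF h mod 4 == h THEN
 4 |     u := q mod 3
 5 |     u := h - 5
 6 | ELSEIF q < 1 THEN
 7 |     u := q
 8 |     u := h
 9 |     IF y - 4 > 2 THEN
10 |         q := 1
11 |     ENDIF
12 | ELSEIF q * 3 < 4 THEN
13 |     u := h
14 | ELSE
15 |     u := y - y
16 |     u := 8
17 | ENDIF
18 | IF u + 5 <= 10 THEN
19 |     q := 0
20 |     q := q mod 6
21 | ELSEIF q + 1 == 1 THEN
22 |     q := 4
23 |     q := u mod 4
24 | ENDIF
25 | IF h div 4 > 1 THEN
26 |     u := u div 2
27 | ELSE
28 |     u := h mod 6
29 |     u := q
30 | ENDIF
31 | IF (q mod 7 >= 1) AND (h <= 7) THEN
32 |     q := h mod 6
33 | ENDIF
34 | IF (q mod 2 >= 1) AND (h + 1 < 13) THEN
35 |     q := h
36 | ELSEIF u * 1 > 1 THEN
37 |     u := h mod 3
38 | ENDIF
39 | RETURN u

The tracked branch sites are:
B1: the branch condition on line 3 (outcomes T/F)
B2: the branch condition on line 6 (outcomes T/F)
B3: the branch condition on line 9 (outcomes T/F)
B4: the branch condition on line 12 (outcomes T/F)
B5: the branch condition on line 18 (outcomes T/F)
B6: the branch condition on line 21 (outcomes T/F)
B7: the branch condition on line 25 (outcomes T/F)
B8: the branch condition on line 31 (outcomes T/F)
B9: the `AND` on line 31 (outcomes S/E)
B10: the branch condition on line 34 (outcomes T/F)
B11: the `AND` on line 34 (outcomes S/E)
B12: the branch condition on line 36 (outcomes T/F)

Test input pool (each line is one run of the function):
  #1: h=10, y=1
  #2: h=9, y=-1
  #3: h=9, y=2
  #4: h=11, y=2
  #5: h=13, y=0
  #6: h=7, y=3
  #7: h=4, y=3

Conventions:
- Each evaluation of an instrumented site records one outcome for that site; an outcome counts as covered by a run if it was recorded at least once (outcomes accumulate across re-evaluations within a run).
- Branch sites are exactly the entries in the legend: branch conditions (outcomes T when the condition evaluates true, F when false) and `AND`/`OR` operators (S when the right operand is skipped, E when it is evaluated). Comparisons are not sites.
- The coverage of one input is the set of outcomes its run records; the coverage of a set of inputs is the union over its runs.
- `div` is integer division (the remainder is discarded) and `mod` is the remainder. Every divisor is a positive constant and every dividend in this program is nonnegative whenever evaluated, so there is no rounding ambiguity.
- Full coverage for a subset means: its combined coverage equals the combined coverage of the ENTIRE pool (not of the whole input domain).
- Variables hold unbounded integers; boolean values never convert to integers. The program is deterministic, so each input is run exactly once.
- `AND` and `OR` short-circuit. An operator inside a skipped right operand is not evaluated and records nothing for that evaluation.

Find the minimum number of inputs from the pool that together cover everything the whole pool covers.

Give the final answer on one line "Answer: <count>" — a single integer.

#1 (h=10, y=1) -> B1->F, B2->F, B4->T, B5->F, B6->F, B7->T, B9->E, B8->F, B11->E, B10->T; covered: B1=F, B2=F, B4=T, B5=F, B6=F, B7=T, B8=F, B9=E, B10=T, B11=E
#2 (h=9, y=-1) -> B1->F, B2->F, B4->T, B5->F, B6->F, B7->T, B9->E, B8->F, B11->E, B10->T; covered: B1=F, B2=F, B4=T, B5=F, B6=F, B7=T, B8=F, B9=E, B10=T, B11=E
#3 (h=9, y=2) -> B1->F, B2->F, B4->T, B5->F, B6->F, B7->T, B9->E, B8->F, B11->E, B10->T; covered: B1=F, B2=F, B4=T, B5=F, B6=F, B7=T, B8=F, B9=E, B10=T, B11=E
#4 (h=11, y=2) -> B1->F, B2->F, B4->T, B5->F, B6->F, B7->T, B9->E, B8->F, B11->E, B10->T; covered: B1=F, B2=F, B4=T, B5=F, B6=F, B7=T, B8=F, B9=E, B10=T, B11=E
#5 (h=13, y=0) -> B1->F, B2->F, B4->T, B5->F, B6->F, B7->T, B9->E, B8->F, B11->E, B10->F, B12->T; covered: B1=F, B2=F, B4=T, B5=F, B6=F, B7=T, B8=F, B9=E, B10=F, B11=E, B12=T
#6 (h=7, y=3) -> B1->F, B2->F, B4->T, B5->F, B6->F, B7->F, B9->E, B8->T, B11->E, B10->T; covered: B1=F, B2=F, B4=T, B5=F, B6=F, B7=F, B8=T, B9=E, B10=T, B11=E
#7 (h=4, y=3) -> B1->F, B2->T, B3->F, B5->T, B7->F, B9->S, B8->F, B11->S, B10->F, B12->F; covered: B1=F, B2=T, B3=F, B5=T, B7=F, B8=F, B9=S, B10=F, B11=S, B12=F
together the pool reaches 20 outcomes: B1=F, B2=T, B2=F, B3=F, B4=T, B5=T, B5=F, B6=F, B7=T, B7=F, B8=T, B8=F, B9=S, B9=E, B10=T, B10=F, B11=S, B11=E, B12=T, B12=F
no size-1 subset reaches all 20 outcomes (best union: 11/20)
no size-2 subset reaches all 20 outcomes (best union: 18/20)
the canonical winner is {5, 6, 7}: size 3, full 20-outcome coverage, earliest index list among size-3 covers

Answer: 3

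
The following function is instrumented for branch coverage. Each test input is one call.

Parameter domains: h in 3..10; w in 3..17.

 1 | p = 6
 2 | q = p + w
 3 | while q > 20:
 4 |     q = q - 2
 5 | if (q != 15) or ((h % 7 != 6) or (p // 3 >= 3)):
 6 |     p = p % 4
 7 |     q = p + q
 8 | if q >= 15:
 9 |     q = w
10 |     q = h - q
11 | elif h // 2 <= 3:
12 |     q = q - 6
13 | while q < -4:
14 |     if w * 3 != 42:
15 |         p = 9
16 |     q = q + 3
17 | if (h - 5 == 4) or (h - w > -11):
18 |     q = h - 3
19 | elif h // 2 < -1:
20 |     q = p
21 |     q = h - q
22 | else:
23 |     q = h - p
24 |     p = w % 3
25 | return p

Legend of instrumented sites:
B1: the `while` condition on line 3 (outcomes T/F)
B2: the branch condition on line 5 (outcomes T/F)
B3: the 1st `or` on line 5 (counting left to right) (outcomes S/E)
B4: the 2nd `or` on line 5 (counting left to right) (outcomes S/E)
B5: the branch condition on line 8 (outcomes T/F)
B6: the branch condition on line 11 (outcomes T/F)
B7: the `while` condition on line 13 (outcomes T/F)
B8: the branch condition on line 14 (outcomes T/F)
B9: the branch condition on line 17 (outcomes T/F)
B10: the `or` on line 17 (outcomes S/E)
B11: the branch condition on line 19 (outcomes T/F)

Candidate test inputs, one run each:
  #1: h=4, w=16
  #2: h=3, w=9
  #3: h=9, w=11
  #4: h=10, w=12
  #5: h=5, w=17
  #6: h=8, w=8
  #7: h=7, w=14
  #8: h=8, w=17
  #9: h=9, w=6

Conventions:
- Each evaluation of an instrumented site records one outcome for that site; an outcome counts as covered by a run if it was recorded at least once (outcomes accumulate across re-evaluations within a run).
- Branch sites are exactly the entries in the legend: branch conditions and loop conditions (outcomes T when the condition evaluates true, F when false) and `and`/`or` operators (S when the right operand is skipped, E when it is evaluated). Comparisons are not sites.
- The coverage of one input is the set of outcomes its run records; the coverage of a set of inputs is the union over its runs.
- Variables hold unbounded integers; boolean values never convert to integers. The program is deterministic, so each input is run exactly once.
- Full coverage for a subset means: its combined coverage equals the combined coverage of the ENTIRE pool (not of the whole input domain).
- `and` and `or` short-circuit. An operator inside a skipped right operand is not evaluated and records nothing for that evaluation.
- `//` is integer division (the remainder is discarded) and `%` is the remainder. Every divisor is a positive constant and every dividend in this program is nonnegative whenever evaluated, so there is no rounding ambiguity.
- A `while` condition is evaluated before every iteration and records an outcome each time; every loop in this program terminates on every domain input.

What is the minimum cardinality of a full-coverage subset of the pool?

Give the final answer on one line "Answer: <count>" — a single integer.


run #1 (h=4, w=16) runs B1->T, B1->F, B3->S, B2->T, B5->T, B7->T, B8->T, B7->T, B8->T, B7->T, B8->T, B7->F, B10->E, B9->F, ...; records B1=T, B1=F, B2=T, B3=S, B5=T, B7=T, B7=F, B8=T, B9=F, B10=E, B11=F
run #2 (h=3, w=9) runs B1->F, B3->E, B4->S, B2->T, B5->T, B7->T, B8->T, B7->F, B10->E, B9->T; records B1=F, B2=T, B3=E, B4=S, B5=T, B7=T, B7=F, B8=T, B9=T, B10=E
run #3 (h=9, w=11) runs B1->F, B3->S, B2->T, B5->T, B7->F, B10->S, B9->T; records B1=F, B2=T, B3=S, B5=T, B7=F, B9=T, B10=S
run #4 (h=10, w=12) runs B1->F, B3->S, B2->T, B5->T, B7->F, B10->E, B9->T; records B1=F, B2=T, B3=S, B5=T, B7=F, B9=T, B10=E
run #5 (h=5, w=17) runs B1->T, B1->T, B1->F, B3->S, B2->T, B5->T, B7->T, B8->T, B7->T, B8->T, B7->T, B8->T, B7->F, B10->E, ...; records B1=T, B1=F, B2=T, B3=S, B5=T, B7=T, B7=F, B8=T, B9=F, B10=E, B11=F
run #6 (h=8, w=8) runs B1->F, B3->S, B2->T, B5->T, B7->F, B10->E, B9->T; records B1=F, B2=T, B3=S, B5=T, B7=F, B9=T, B10=E
run #7 (h=7, w=14) runs B1->F, B3->S, B2->T, B5->T, B7->T, B8->F, B7->F, B10->E, B9->T; records B1=F, B2=T, B3=S, B5=T, B7=T, B7=F, B8=F, B9=T, B10=E
run #8 (h=8, w=17) runs B1->T, B1->T, B1->F, B3->S, B2->T, B5->T, B7->T, B8->T, B7->T, B8->T, B7->F, B10->E, B9->T; records B1=T, B1=F, B2=T, B3=S, B5=T, B7=T, B7=F, B8=T, B9=T, B10=E
run #9 (h=9, w=6) runs B1->F, B3->S, B2->T, B5->F, B6->F, B7->F, B10->S, B9->T; records B1=F, B2=T, B3=S, B5=F, B6=F, B7=F, B9=T, B10=S
pool-wide coverage (18 outcomes): B1=T, B1=F, B2=T, B3=S, B3=E, B4=S, B5=T, B5=F, B6=F, B7=T, B7=F, B8=T, B8=F, B9=T, B9=F, B10=S, B10=E, B11=F
no size-1 subset reaches all 18 outcomes (best union: 11/18)
no size-2 subset reaches all 18 outcomes (best union: 15/18)
no size-3 subset reaches all 18 outcomes (best union: 17/18)
inputs {1, 2, 7, 9} (size 4) cover everything; no size-4 subset with a lexicographically smaller index list covers all 18
Answer: 4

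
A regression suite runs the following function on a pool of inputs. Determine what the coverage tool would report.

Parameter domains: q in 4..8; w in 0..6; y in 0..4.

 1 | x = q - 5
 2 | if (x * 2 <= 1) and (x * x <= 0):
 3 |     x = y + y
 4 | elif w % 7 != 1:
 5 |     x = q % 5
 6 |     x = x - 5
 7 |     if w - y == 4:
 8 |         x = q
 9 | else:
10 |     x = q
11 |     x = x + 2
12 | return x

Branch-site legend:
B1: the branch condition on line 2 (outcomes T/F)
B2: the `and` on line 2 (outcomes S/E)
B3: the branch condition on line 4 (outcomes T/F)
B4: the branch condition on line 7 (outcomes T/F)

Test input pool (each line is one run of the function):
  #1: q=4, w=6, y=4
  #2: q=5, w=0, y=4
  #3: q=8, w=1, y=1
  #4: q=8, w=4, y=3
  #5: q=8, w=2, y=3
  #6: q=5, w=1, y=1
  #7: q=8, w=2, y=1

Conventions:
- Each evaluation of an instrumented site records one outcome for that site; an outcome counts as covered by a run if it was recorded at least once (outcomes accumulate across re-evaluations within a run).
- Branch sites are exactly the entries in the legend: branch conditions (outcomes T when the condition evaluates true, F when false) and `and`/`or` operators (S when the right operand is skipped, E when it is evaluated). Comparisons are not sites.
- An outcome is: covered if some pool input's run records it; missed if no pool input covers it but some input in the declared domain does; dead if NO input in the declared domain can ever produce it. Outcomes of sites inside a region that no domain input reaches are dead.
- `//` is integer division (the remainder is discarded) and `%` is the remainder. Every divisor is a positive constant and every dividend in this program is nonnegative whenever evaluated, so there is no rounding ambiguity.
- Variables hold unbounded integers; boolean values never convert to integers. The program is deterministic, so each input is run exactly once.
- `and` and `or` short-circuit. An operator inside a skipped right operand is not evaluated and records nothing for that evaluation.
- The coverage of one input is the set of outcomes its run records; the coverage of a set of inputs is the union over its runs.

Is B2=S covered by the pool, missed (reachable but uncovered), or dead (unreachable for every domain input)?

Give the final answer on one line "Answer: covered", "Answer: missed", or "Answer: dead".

B2=S is recorded by pool input(s) 3, 4, 5, 7 -> covered

Answer: covered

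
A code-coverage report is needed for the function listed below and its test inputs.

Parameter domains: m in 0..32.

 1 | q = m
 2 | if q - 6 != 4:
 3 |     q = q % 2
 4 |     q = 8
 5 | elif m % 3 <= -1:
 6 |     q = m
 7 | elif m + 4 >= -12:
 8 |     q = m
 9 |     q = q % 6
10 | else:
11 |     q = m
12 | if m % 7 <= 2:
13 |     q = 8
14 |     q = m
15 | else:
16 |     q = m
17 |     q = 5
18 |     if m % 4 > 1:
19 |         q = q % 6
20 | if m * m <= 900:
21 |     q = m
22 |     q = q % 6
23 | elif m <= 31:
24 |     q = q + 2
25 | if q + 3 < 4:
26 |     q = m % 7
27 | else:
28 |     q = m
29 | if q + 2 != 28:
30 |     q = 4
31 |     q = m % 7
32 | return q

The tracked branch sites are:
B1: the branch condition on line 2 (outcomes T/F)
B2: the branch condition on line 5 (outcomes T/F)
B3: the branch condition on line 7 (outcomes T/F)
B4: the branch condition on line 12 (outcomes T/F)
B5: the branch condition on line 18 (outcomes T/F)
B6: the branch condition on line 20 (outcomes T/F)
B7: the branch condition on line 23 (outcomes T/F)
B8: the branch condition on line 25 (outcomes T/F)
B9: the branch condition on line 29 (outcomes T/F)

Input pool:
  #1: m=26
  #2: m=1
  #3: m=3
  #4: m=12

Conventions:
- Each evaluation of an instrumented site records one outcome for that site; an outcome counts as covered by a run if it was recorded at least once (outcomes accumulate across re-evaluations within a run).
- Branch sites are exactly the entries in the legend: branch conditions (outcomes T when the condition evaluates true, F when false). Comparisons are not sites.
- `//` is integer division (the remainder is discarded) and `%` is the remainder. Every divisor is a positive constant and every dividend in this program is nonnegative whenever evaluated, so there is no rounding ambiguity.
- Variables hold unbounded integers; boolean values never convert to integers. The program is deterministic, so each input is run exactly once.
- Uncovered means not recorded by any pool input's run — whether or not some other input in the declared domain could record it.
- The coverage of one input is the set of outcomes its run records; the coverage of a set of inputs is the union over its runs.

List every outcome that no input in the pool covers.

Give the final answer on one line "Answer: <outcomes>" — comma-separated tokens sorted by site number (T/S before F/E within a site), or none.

run #1 (m=26) runs B1->T, B4->F, B5->T, B6->T, B8->F, B9->F; records B1=T, B4=F, B5=T, B6=T, B8=F, B9=F
run #2 (m=1) runs B1->T, B4->T, B6->T, B8->F, B9->T; records B1=T, B4=T, B6=T, B8=F, B9=T
run #3 (m=3) runs B1->T, B4->F, B5->T, B6->T, B8->F, B9->T; records B1=T, B4=F, B5=T, B6=T, B8=F, B9=T
run #4 (m=12) runs B1->T, B4->F, B5->F, B6->T, B8->T, B9->T; records B1=T, B4=F, B5=F, B6=T, B8=T, B9=T
union over the pool: B1=T, B4=T, B4=F, B5=T, B5=F, B6=T, B8=T, B8=F, B9=T, B9=F
uncovered (8 of 18): B1=F, B2=T, B2=F, B3=T, B3=F, B6=F, B7=T, B7=F

Answer: B1=F, B2=T, B2=F, B3=T, B3=F, B6=F, B7=T, B7=F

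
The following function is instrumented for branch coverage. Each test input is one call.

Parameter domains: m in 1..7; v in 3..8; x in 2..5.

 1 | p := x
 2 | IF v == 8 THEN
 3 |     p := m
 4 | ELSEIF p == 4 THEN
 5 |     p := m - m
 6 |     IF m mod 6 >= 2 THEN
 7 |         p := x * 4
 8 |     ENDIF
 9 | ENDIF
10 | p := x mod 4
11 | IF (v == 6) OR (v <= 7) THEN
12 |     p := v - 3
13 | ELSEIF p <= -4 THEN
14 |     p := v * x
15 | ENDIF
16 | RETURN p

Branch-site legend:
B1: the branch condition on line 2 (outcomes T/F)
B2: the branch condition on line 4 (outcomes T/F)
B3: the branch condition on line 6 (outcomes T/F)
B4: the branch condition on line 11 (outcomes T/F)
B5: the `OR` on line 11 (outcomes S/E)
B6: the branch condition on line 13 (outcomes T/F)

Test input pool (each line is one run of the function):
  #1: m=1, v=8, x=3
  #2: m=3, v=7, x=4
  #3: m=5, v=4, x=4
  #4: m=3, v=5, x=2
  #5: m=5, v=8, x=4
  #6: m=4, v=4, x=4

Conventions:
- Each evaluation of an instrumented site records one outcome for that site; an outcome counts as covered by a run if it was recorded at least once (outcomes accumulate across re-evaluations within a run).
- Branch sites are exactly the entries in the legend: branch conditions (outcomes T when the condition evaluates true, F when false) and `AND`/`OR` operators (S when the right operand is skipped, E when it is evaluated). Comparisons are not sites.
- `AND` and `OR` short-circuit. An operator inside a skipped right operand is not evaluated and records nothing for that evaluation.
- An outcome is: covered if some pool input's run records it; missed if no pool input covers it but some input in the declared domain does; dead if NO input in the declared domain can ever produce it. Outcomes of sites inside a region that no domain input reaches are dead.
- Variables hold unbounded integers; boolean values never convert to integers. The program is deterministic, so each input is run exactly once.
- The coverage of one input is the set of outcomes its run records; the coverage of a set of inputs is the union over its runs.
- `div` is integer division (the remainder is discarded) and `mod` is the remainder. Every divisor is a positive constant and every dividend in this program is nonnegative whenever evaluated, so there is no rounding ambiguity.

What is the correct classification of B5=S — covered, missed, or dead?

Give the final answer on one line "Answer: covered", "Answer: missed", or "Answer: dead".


no pool input records B5=S
but domain input (m=1, v=6, x=2) does record it -> reachable, so missed
Answer: missed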